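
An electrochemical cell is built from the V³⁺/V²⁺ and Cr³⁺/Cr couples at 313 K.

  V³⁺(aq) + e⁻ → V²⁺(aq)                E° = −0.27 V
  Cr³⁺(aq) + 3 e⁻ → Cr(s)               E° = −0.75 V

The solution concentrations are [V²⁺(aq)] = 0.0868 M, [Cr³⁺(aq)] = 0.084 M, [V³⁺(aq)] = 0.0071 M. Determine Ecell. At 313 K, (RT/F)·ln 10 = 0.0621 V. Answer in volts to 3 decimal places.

+0.435 V

The V³⁺/V²⁺ couple has the more positive E°, so it is the cathode; Cr³⁺/Cr is the anode.
The standard potential is −0.27 − (−0.75) = +0.48 V and the balanced reaction transfers n = 3 electrons.
The balanced reaction is 3 V³⁺(aq) + Cr(s) → 3 V²⁺(aq) + Cr³⁺(aq), so Q = ([V²⁺(aq)]^3·[Cr³⁺(aq)]) / [V³⁺(aq)]^3 = 153 and log Q = 2.186.
By the Nernst equation, E = +0.48 − (0.0621/3)·(2.186) = +0.435 V.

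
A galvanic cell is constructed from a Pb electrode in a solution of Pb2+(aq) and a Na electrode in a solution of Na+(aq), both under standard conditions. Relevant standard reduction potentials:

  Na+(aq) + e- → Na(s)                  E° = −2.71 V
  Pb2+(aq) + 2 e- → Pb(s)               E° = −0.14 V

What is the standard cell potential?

+2.57 V

Of the two couples in this cell, the one with the more positive reduction potential is reduced at the cathode: here that is Pb²⁺/Pb (−0.14 V); Na⁺/Na (−2.71 V) is the anode.
E°cell = E°(cathode) − E°(anode) = −0.14 − (−2.71) = +2.57 V.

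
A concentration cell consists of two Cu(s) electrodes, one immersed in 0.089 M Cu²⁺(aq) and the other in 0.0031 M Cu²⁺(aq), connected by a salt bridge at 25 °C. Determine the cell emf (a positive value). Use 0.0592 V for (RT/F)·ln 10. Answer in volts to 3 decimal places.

0.043 V

For a concentration cell E°cell = 0, since both electrodes use the same couple.
The compartment with the higher Cu²⁺(aq) concentration (0.089 M) acts as the cathode; ions are reduced there and produced at the dilute (0.0031 M) anode.
With n = 2, Ecell = −(0.0592/2)·log([dilute]/[conc]) = −(0.0592/2)·log(0.0031/0.089) = +0.043 V.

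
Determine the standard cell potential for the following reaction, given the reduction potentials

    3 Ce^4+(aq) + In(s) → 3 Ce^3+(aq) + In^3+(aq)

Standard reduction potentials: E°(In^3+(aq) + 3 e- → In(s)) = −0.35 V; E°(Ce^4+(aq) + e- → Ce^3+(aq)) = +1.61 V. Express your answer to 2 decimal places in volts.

+1.96 V

Ce^4+(aq) gains electrons, so the Ce⁴⁺/Ce³⁺ couple is the cathode; the In³⁺/In couple is the anode.
E°cell = E°(cathode) − E°(anode) = +1.61 − (−0.35) = +1.96 V.
The positive value indicates the reaction is spontaneous as written.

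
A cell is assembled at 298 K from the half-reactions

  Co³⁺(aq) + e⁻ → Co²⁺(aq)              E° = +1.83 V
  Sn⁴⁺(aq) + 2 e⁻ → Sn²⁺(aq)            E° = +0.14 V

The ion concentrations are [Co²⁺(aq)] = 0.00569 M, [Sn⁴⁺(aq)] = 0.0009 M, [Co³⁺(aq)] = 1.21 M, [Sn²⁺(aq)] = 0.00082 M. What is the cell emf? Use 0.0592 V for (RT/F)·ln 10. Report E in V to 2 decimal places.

+1.83 V

The Co³⁺/Co²⁺ couple has the more positive E°, so it is the cathode; Sn⁴⁺/Sn²⁺ is the anode.
E°cell = E°cat − E°an = +1.83 − (+0.14) = +1.69 V; n = 2.
For the overall reaction 2 Co³⁺(aq) + Sn²⁺(aq) → 2 Co²⁺(aq) + Sn⁴⁺(aq), Q = ([Co²⁺(aq)]^2·[Sn⁴⁺(aq)]) / ([Co³⁺(aq)]^2·[Sn²⁺(aq)]) = 2.43×10^−5, giving log Q = −4.615.
Applying E = E° − (RT ln10/nF)·log Q gives +1.69 − (0.0592/2)(−4.615) = +1.83 V.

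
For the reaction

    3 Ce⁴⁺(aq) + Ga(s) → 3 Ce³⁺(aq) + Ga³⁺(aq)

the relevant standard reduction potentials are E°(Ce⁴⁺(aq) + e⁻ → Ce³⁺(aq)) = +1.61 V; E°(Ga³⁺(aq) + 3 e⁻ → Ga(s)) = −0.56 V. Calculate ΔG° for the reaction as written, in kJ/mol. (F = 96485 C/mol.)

In the reaction as written Ce⁴⁺(aq) is reduced, so the Ce⁴⁺/Ce³⁺ couple is the cathode and Ga³⁺/Ga is the anode.
E°cell = +1.61 − (−0.56) = +2.17 V; balancing electrons gives n = 3.
ΔG° = −nFE°cell = −(3)(96485)(+2.17) J/mol = −628 kJ/mol.

−628 kJ/mol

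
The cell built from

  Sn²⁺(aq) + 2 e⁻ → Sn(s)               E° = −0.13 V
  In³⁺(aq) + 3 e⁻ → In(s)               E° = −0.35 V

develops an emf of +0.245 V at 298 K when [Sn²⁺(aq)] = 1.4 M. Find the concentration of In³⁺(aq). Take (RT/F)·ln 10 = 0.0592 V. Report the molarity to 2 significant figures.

Sn²⁺/Sn is the cathode (higher E°); E°cell = −0.13 − (−0.35) = +0.22 V with n = 6.
Rearranging E = E° − (0.0592/n)·log Q gives log Q = 6(+0.22 − (+0.245))/0.0592 = −2.534.
For 3 Sn²⁺(aq) + 2 In(s) → 3 Sn(s) + 2 In³⁺(aq), the reaction quotient is Q = [In³⁺(aq)]^2 / [Sn²⁺(aq)]^3.
Substituting the known concentrations and solving, log [In³⁺(aq)] = −1.048 and [In³⁺(aq)] = 0.090 M.

0.090 M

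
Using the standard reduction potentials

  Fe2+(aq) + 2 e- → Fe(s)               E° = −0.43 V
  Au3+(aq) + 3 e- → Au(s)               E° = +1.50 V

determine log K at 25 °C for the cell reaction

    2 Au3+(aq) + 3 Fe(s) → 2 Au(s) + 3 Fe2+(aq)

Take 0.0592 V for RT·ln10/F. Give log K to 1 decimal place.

log K = 195.6

The Au³⁺/Au couple is reduced (cathode); E°cell = +1.50 − (−0.43) = +1.93 V with n = 6.
At equilibrium E = 0, so log K = nE°cell / 0.0592 = (6)(+1.93) / 0.0592 = 195.6.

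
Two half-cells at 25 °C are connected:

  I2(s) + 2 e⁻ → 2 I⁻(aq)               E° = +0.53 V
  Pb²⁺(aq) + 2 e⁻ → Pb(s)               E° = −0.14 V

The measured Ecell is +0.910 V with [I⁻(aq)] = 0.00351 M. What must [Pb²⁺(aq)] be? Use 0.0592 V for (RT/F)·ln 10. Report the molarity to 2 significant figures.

0.00063 M

The I₂/I⁻ couple has the larger reduction potential, so it is the cathode: E°cell = +0.53 − (−0.14) = +0.67 V and n = 2.
Since E = E° − (0.0592/n)·log Q, log Q = n(E° − E)/0.0592 = −8.108.
Balancing electrons gives I2(s) + Pb(s) → 2 I⁻(aq) + Pb²⁺(aq); thus Q = [I⁻(aq)]^2·[Pb²⁺(aq)].
Solving for the unknown gives log [Pb²⁺(aq)] = −3.199, so [Pb²⁺(aq)] ≈ 0.00063 M.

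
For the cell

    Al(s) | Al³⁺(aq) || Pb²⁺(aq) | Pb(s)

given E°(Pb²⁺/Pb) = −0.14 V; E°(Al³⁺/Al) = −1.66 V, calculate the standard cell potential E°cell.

By convention the left-hand electrode in cell notation is the anode (oxidation) and the right-hand electrode is the cathode (reduction).
E°cell = E°(right) − E°(left) = −0.14 − (−1.66) = +1.52 V.

+1.52 V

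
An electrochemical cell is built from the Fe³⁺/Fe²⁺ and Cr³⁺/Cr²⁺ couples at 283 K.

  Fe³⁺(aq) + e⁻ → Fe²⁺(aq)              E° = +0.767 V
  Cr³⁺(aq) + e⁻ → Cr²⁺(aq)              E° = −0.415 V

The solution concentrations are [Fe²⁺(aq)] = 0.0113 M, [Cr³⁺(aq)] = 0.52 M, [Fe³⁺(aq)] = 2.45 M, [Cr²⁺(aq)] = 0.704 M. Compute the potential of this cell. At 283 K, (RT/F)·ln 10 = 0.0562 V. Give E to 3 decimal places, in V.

The Fe³⁺/Fe²⁺ couple has the more positive E°, so it is the cathode; Cr³⁺/Cr²⁺ is the anode.
E°cell = E°cat − E°an = +0.767 − (−0.415) = +1.182 V; n = 1.
Balancing gives Fe³⁺(aq) + Cr²⁺(aq) → Fe²⁺(aq) + Cr³⁺(aq); hence Q = ([Fe²⁺(aq)]·[Cr³⁺(aq)]) / ([Fe³⁺(aq)]·[Cr²⁺(aq)]) = 0.00341 (log Q = −2.468).
Applying E = E° − (RT ln10/nF)·log Q gives +1.182 − (0.0562/1)(−2.468) = +1.321 V.

+1.321 V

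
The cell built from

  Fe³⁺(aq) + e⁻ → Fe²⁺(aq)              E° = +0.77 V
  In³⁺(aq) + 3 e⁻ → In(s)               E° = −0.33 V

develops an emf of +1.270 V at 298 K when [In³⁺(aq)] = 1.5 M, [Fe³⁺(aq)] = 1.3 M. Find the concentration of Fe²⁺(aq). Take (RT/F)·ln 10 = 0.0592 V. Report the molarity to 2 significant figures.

0.0015 M

The Fe³⁺/Fe²⁺ couple has the larger reduction potential, so it is the cathode: E°cell = +0.77 − (−0.33) = +1.10 V and n = 3.
Since E = E° − (0.0592/n)·log Q, log Q = n(E° − E)/0.0592 = −8.615.
Balancing electrons gives 3 Fe³⁺(aq) + In(s) → 3 Fe²⁺(aq) + In³⁺(aq); thus Q = ([Fe²⁺(aq)]^3·[In³⁺(aq)]) / [Fe³⁺(aq)]^3.
Substituting the known concentrations and solving, log [Fe²⁺(aq)] = −2.816 and [Fe²⁺(aq)] = 0.0015 M.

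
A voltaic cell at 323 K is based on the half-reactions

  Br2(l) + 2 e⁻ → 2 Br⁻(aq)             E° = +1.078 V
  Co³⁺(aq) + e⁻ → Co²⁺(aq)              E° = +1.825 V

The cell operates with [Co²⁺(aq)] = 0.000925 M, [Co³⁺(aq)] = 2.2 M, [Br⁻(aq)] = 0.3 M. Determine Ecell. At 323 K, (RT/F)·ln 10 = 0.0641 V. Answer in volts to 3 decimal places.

+0.930 V

The Co³⁺/Co²⁺ couple has the more positive E°, so it is the cathode; Br₂/Br⁻ is the anode.
The standard potential is +1.825 − (+1.078) = +0.747 V and the balanced reaction transfers n = 2 electrons.
For the overall reaction 2 Co³⁺(aq) + 2 Br⁻(aq) → 2 Co²⁺(aq) + Br2(l), Q = [Co²⁺(aq)]^2 / ([Co³⁺(aq)]^2·[Br⁻(aq)]^2) = 1.96×10^−6, giving log Q = −5.707.
By the Nernst equation, E = +0.747 − (0.0641/2)·(−5.707) = +0.930 V.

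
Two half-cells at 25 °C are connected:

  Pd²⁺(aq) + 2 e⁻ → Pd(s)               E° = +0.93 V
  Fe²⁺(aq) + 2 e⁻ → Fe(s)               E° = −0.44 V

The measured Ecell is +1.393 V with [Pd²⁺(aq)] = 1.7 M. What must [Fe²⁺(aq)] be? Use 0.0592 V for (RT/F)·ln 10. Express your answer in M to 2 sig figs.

With Pd²⁺/Pd at the cathode and Fe²⁺/Fe at the anode, E°cell = +0.93 − (−0.44) = +1.37 V (n = 2).
From the Nernst equation, log Q = n(E° − E)/0.0592 = 2·(+1.37 − (+1.393))/0.0592 = −0.777.
For Pd²⁺(aq) + Fe(s) → Pd(s) + Fe²⁺(aq), the reaction quotient is Q = [Fe²⁺(aq)] / [Pd²⁺(aq)].
Solving for the unknown gives log [Fe²⁺(aq)] = −0.547, so [Fe²⁺(aq)] ≈ 0.28 M.

0.28 M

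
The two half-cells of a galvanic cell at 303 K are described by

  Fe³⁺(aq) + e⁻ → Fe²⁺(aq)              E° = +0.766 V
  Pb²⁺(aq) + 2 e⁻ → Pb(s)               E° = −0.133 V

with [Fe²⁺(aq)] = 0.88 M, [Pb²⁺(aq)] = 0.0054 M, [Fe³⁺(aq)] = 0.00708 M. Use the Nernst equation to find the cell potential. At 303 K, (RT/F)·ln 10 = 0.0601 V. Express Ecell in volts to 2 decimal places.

+0.84 V

The Fe³⁺/Fe²⁺ couple has the more positive E°, so it is the cathode; Pb²⁺/Pb is the anode.
E°cell = E°cat − E°an = +0.766 − (−0.133) = +0.899 V; n = 2.
Balancing gives 2 Fe³⁺(aq) + Pb(s) → 2 Fe²⁺(aq) + Pb²⁺(aq); hence Q = ([Fe²⁺(aq)]^2·[Pb²⁺(aq)]) / [Fe³⁺(aq)]^2 = 83.4 (log Q = 1.921).
By the Nernst equation, E = +0.899 − (0.0601/2)·(1.921) = +0.84 V.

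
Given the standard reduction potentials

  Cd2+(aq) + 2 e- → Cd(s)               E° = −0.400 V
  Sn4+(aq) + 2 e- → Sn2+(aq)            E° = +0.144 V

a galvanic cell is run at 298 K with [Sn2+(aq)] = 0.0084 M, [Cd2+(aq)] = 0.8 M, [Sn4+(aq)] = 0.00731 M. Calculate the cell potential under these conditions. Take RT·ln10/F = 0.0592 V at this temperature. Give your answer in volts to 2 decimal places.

+0.55 V

Sn⁴⁺/Sn²⁺ is reduced (cathode, E° = +0.144 V) and Cd²⁺/Cd is oxidized (anode).
The standard potential is +0.144 − (−0.400) = +0.544 V and the balanced reaction transfers n = 2 electrons.
For the overall reaction Sn4+(aq) + Cd(s) → Sn2+(aq) + Cd2+(aq), Q = ([Sn2+(aq)]·[Cd2+(aq)]) / [Sn4+(aq)] = 0.919, giving log Q = −0.037.
Applying E = E° − (RT ln10/nF)·log Q gives +0.544 − (0.0592/2)(−0.037) = +0.55 V.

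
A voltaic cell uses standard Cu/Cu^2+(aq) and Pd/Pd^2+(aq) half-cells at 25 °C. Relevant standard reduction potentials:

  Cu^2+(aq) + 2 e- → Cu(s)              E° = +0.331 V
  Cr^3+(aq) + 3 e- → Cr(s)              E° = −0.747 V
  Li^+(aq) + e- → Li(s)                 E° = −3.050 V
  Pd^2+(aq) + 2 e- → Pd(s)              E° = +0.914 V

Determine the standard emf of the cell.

+0.583 V

Of the two couples in this cell, the one with the more positive reduction potential is reduced at the cathode: here that is Pd²⁺/Pd (+0.914 V); Cu²⁺/Cu (+0.331 V) is the anode.
E°cell = E°(cathode) − E°(anode) = +0.914 − (+0.331) = +0.583 V.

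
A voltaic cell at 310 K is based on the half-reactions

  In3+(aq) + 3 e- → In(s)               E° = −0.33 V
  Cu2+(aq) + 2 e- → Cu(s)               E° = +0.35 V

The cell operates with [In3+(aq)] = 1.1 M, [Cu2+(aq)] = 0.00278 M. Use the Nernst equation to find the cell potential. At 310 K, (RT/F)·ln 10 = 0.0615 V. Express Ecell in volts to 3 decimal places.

The Cu²⁺/Cu couple has the more positive E°, so it is the cathode; In³⁺/In is the anode.
E°cell = E°cat − E°an = +0.35 − (−0.33) = +0.68 V; n = 6.
Balancing gives 3 Cu2+(aq) + 2 In(s) → 3 Cu(s) + 2 In3+(aq); hence Q = [In3+(aq)]^2 / [Cu2+(aq)]^3 = 5.63×10^7 (log Q = 7.751).
Applying E = E° − (RT ln10/nF)·log Q gives +0.68 − (0.0615/6)(7.751) = +0.601 V.

+0.601 V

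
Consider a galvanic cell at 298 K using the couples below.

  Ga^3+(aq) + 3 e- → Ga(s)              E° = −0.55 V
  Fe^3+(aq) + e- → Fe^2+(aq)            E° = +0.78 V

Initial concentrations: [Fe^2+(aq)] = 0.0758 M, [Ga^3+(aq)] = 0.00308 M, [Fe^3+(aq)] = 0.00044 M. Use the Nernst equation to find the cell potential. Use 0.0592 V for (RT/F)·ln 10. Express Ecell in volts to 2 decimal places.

Fe³⁺/Fe²⁺ is reduced (cathode, E° = +0.78 V) and Ga³⁺/Ga is oxidized (anode).
E°cell = E°cat − E°an = +0.78 − (−0.55) = +1.33 V; n = 3.
The balanced reaction is 3 Fe^3+(aq) + Ga(s) → 3 Fe^2+(aq) + Ga^3+(aq), so Q = ([Fe^2+(aq)]^3·[Ga^3+(aq)]) / [Fe^3+(aq)]^3 = 1.57×10^4 and log Q = 4.197.
Applying E = E° − (RT ln10/nF)·log Q gives +1.33 − (0.0592/3)(4.197) = +1.25 V.

+1.25 V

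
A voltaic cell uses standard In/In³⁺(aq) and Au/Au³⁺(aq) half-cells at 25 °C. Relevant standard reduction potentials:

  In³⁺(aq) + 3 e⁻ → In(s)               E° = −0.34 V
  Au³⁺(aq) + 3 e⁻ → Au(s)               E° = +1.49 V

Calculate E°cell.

Of the two couples in this cell, the one with the more positive reduction potential is reduced at the cathode: here that is Au³⁺/Au (+1.49 V); In³⁺/In (−0.34 V) is the anode.
E°cell = E°(cathode) − E°(anode) = +1.49 − (−0.34) = +1.83 V.

+1.83 V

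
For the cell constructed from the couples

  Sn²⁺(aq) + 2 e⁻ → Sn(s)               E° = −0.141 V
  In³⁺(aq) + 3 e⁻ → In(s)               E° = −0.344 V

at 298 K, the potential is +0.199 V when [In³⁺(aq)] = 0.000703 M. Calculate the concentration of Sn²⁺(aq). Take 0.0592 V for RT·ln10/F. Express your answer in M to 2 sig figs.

Sn²⁺/Sn is the cathode (higher E°); E°cell = −0.141 − (−0.344) = +0.203 V with n = 6.
From the Nernst equation, log Q = n(E° − E)/0.0592 = 6·(+0.203 − (+0.199))/0.0592 = 0.405.
Balancing electrons gives 3 Sn²⁺(aq) + 2 In(s) → 3 Sn(s) + 2 In³⁺(aq); thus Q = [In³⁺(aq)]^2 / [Sn²⁺(aq)]^3.
Solving for the unknown gives log [Sn²⁺(aq)] = −2.237, so [Sn²⁺(aq)] ≈ 0.0058 M.

0.0058 M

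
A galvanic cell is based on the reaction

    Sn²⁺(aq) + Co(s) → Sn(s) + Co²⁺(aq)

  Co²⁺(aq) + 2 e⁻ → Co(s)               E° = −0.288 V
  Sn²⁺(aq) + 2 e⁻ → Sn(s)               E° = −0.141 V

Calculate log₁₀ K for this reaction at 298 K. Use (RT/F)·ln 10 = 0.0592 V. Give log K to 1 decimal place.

The Sn²⁺/Sn couple is reduced (cathode); E°cell = −0.141 − (−0.288) = +0.147 V with n = 2.
At equilibrium E = 0, so log K = nE°cell / 0.0592 = (2)(+0.147) / 0.0592 = 5.0.

log K = 5.0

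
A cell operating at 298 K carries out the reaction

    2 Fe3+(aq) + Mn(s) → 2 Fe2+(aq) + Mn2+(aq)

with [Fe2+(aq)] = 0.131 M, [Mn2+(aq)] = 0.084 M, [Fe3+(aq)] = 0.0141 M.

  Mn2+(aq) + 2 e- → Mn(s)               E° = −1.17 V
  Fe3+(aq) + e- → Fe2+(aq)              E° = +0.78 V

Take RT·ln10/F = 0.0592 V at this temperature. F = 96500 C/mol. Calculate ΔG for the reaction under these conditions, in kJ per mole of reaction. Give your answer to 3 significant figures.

−371 kJ/mol

The standard cell potential is +0.78 − (−1.17) = +1.95 V, with n = 2 electrons in the balanced equation.
Here Q = ([Fe2+(aq)]^2·[Mn2+(aq)]) / [Fe3+(aq)]^2 = 7.25 (log Q = 0.860), giving E = +1.95 − (0.0592/2)·(0.860) = +1.9245 V.
Finally ΔG = −nFE = −(2)(96500 C/mol)(+1.9245 V) = −371 kJ/mol.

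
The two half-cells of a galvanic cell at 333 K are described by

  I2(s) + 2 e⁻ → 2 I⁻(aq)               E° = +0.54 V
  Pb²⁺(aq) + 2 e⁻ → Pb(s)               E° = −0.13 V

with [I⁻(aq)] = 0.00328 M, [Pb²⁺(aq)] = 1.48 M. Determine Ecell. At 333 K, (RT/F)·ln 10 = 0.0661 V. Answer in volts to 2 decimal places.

+0.83 V

The I₂/I⁻ couple has the more positive E°, so it is the cathode; Pb²⁺/Pb is the anode.
The standard potential is +0.54 − (−0.13) = +0.67 V and the balanced reaction transfers n = 2 electrons.
The balanced reaction is I2(s) + Pb(s) → 2 I⁻(aq) + Pb²⁺(aq), so Q = [I⁻(aq)]^2·[Pb²⁺(aq)] = 1.59×10^−5 and log Q = −4.798.
By the Nernst equation, E = +0.67 − (0.0661/2)·(−4.798) = +0.83 V.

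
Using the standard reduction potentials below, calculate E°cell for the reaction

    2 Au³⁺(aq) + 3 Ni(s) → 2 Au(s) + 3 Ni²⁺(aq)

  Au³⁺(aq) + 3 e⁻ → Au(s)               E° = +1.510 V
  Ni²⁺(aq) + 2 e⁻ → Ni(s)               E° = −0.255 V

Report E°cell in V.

+1.765 V

Au³⁺(aq) gains electrons, so the Au³⁺/Au couple is the cathode; the Ni²⁺/Ni couple is the anode.
E°cell = E°(cathode) − E°(anode) = +1.510 − (−0.255) = +1.765 V.
The positive value indicates the reaction is spontaneous as written.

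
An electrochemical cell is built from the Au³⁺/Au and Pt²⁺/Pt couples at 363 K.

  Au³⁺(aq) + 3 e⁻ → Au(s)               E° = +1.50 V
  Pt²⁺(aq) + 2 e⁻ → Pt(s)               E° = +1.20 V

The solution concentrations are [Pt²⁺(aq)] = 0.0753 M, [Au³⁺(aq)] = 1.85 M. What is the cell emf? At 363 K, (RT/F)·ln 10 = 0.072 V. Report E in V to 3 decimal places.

The Au³⁺/Au couple has the more positive E°, so it is the cathode; Pt²⁺/Pt is the anode.
E°cell = +1.50 − (+1.20) = +0.30 V, with n = 6 electrons transferred.
For the overall reaction 2 Au³⁺(aq) + 3 Pt(s) → 2 Au(s) + 3 Pt²⁺(aq), Q = [Pt²⁺(aq)]^3 / [Au³⁺(aq)]^2 = 0.000125, giving log Q = −3.904.
By the Nernst equation, E = +0.30 − (0.072/6)·(−3.904) = +0.347 V.

+0.347 V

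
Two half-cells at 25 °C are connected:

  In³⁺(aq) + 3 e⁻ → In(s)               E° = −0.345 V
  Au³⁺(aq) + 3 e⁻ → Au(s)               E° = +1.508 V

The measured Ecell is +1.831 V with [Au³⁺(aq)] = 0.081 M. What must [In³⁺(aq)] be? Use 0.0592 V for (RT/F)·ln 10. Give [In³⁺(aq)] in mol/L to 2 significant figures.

With Au³⁺/Au at the cathode and In³⁺/In at the anode, E°cell = +1.508 − (−0.345) = +1.853 V (n = 3).
Rearranging E = E° − (0.0592/n)·log Q gives log Q = 3(+1.853 − (+1.831))/0.0592 = 1.115.
Balancing electrons gives Au³⁺(aq) + In(s) → Au(s) + In³⁺(aq); thus Q = [In³⁺(aq)] / [Au³⁺(aq)].
Isolating [In³⁺(aq)] in Q = 10^{1.115} yields log [In³⁺(aq)] = 0.023, i.e. 1.1 M.

1.1 M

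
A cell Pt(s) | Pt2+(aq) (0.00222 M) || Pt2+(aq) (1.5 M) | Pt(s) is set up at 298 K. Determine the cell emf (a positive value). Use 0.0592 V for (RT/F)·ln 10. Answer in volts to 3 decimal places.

For a concentration cell E°cell = 0, since both electrodes use the same couple.
The compartment with the higher Pt2+(aq) concentration (1.5 M) acts as the cathode; ions are reduced there and produced at the dilute (0.00222 M) anode.
With n = 2, Ecell = −(0.0592/2)·log([dilute]/[conc]) = −(0.0592/2)·log(0.00222/1.5) = +0.084 V.

0.084 V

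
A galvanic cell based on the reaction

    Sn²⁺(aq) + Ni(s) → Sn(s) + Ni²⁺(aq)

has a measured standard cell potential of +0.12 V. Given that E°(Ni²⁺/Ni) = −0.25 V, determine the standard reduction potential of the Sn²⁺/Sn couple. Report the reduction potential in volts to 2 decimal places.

In the reaction as written the Sn²⁺/Sn couple is reduced (cathode) and Ni²⁺/Ni is oxidized (anode), so E°cell = E°(Sn²⁺/Sn) − E°(Ni²⁺/Ni).
E°(Sn²⁺/Sn) = E°cell + E°(anode) = +0.12 + (−0.25) = −0.13 V.

−0.13 V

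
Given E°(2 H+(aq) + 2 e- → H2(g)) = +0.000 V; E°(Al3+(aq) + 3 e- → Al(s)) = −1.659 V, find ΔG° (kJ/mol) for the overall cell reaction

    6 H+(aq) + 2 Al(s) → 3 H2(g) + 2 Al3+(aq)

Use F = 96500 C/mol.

−961 kJ/mol

In the reaction as written H+(aq) is reduced, so the 2H⁺/H₂ couple is the cathode and Al³⁺/Al is the anode.
E°cell = +0.000 − (−1.659) = +1.659 V; balancing electrons gives n = 6.
ΔG° = −nFE°cell = −(6)(96500)(+1.659) J/mol = −961 kJ/mol.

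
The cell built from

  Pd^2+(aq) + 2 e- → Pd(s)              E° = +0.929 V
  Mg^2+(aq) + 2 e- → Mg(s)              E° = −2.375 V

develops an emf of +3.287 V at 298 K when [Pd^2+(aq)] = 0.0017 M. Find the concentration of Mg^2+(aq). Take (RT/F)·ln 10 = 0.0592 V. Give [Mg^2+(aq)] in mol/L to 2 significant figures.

Pd²⁺/Pd is the cathode (higher E°); E°cell = +0.929 − (−2.375) = +3.304 V with n = 2.
Since E = E° − (0.0592/n)·log Q, log Q = n(E° − E)/0.0592 = 0.574.
Balancing electrons gives Pd^2+(aq) + Mg(s) → Pd(s) + Mg^2+(aq); thus Q = [Mg^2+(aq)] / [Pd^2+(aq)].
Isolating [Mg^2+(aq)] in Q = 10^{0.574} yields log [Mg^2+(aq)] = −2.196, i.e. 0.0064 M.

0.0064 M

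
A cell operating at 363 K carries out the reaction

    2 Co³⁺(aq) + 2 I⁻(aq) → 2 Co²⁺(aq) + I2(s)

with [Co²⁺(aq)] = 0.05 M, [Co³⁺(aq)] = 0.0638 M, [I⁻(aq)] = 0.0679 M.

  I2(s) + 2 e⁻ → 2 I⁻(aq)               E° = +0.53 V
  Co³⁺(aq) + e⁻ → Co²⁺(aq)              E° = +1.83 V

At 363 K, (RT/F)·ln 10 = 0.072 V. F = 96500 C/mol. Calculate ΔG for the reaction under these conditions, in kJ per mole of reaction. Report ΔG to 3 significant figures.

−236 kJ/mol

With Co³⁺/Co²⁺ reduced at the cathode, E°cell = +1.83 − (+0.53) = +1.30 V and n = 2.
The reaction quotient is [Co²⁺(aq)]^2 / ([Co³⁺(aq)]^2·[I⁻(aq)]^2) = 133; by Nernst, E = +1.30 − (0.072/2)(2.125) = +1.2235 V.
ΔG = −nFE = −(2)(96500)(+1.2235) J/mol = −236 kJ/mol.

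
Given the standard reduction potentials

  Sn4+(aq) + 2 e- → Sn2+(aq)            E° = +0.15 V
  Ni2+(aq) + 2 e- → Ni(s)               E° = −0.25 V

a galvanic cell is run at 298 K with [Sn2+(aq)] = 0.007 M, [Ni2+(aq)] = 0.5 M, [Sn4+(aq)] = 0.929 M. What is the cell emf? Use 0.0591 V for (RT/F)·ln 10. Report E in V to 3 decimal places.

+0.472 V

Sn⁴⁺/Sn²⁺ is reduced (cathode, E° = +0.15 V) and Ni²⁺/Ni is oxidized (anode).
E°cell = +0.15 − (−0.25) = +0.40 V, with n = 2 electrons transferred.
Balancing gives Sn4+(aq) + Ni(s) → Sn2+(aq) + Ni2+(aq); hence Q = ([Sn2+(aq)]·[Ni2+(aq)]) / [Sn4+(aq)] = 0.00377 (log Q = −2.424).
By the Nernst equation, E = +0.40 − (0.0591/2)·(−2.424) = +0.472 V.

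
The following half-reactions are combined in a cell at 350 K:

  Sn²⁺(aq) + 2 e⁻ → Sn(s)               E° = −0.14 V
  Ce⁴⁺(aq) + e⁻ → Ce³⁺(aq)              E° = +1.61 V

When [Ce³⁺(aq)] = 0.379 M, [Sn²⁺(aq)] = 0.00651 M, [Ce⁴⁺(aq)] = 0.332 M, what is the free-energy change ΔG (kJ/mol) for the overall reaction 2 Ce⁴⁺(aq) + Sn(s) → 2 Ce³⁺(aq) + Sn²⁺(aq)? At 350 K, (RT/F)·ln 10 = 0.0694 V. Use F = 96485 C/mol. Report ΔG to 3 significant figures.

The standard cell potential is +1.61 − (−0.14) = +1.75 V, with n = 2 electrons in the balanced equation.
Q = ([Ce³⁺(aq)]^2·[Sn²⁺(aq)]) / [Ce⁴⁺(aq)]^2 = 0.00848, so log Q = −2.071 and E = +1.75 − (0.0694/2)(−2.071) = +1.8219 V.
Finally ΔG = −nFE = −(2)(96485 C/mol)(+1.8219 V) = −352 kJ/mol.

−352 kJ/mol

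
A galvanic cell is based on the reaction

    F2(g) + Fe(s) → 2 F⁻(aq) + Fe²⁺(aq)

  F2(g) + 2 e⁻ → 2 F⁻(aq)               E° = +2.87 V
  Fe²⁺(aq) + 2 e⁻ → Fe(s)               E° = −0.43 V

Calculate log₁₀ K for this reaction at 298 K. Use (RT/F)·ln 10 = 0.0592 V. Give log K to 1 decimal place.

The F₂/F⁻ couple is reduced (cathode); E°cell = +2.87 − (−0.43) = +3.30 V with n = 2.
At equilibrium E = 0, so log K = nE°cell / 0.0592 = (2)(+3.30) / 0.0592 = 111.5.

log K = 111.5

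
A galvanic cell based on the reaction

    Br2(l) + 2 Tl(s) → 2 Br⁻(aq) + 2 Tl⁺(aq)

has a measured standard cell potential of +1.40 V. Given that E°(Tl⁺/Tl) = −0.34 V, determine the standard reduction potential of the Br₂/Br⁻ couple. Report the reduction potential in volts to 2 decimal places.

+1.06 V

In the reaction as written the Br₂/Br⁻ couple is reduced (cathode) and Tl⁺/Tl is oxidized (anode), so E°cell = E°(Br₂/Br⁻) − E°(Tl⁺/Tl).
E°(Br₂/Br⁻) = E°cell + E°(anode) = +1.40 + (−0.34) = +1.06 V.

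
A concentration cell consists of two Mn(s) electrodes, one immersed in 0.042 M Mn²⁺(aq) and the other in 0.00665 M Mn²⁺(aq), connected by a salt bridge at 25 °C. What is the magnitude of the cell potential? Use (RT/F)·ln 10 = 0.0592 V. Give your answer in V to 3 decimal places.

For a concentration cell E°cell = 0, since both electrodes use the same couple.
The compartment with the higher Mn²⁺(aq) concentration (0.042 M) acts as the cathode; ions are reduced there and produced at the dilute (0.00665 M) anode.
With n = 2, Ecell = −(0.0592/2)·log([dilute]/[conc]) = −(0.0592/2)·log(0.00665/0.042) = +0.024 V.

0.024 V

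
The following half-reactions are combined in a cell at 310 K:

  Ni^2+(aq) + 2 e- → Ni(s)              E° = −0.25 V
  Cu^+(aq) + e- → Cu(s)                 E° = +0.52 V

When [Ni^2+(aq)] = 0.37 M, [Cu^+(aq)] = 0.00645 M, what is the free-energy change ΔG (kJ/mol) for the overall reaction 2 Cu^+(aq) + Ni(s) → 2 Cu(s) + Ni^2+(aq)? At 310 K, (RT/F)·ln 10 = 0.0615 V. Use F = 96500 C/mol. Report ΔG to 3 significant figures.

E°cell = +0.52 − (−0.25) = +0.77 V; the balanced reaction transfers n = 2 electrons.
Q = [Ni^2+(aq)] / [Cu^+(aq)]^2 = 8.89×10^3, so log Q = 3.949 and E = +0.77 − (0.0615/2)(3.949) = +0.6486 V.
Finally ΔG = −nFE = −(2)(96500 C/mol)(+0.6486 V) = −125 kJ/mol.

−125 kJ/mol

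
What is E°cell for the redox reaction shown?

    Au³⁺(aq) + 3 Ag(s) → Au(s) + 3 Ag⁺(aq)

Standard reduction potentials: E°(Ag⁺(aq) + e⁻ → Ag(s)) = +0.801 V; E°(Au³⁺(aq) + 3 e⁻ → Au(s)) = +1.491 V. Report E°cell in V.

+0.690 V

Au³⁺(aq) gains electrons, so the Au³⁺/Au couple is the cathode; the Ag⁺/Ag couple is the anode.
E°cell = E°(cathode) − E°(anode) = +1.491 − (+0.801) = +0.690 V.
The positive value indicates the reaction is spontaneous as written.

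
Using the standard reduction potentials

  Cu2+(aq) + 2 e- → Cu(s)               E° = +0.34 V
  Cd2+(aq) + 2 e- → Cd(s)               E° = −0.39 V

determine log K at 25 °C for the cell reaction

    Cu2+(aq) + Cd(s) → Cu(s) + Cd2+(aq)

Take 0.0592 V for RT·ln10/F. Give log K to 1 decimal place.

log K = 24.7

The Cu²⁺/Cu couple is reduced (cathode); E°cell = +0.34 − (−0.39) = +0.73 V with n = 2.
At equilibrium E = 0, so log K = nE°cell / 0.0592 = (2)(+0.73) / 0.0592 = 24.7.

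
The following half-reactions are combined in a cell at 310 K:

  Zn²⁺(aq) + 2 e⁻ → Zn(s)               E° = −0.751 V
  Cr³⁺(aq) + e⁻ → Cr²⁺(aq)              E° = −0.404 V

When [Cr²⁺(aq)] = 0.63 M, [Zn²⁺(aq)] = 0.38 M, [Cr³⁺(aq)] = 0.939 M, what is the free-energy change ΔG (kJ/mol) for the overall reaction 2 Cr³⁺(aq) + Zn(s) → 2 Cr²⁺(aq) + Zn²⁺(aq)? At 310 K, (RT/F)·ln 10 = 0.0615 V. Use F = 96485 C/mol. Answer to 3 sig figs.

−71.5 kJ/mol

With Cr³⁺/Cr²⁺ reduced at the cathode, E°cell = −0.404 − (−0.751) = +0.347 V and n = 2.
The reaction quotient is ([Cr²⁺(aq)]^2·[Zn²⁺(aq)]) / [Cr³⁺(aq)]^2 = 0.171; by Nernst, E = +0.347 − (0.0615/2)(−0.767) = +0.3706 V.
Then ΔG = −nFE = −2 × 96485 × +0.3706 J/mol = −71.5 kJ/mol.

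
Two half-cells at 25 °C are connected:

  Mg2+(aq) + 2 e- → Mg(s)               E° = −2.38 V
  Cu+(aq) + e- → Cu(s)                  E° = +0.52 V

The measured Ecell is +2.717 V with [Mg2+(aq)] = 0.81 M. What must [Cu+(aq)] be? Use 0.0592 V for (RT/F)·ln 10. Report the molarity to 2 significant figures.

Cu⁺/Cu is the cathode (higher E°); E°cell = +0.52 − (−2.38) = +2.90 V with n = 2.
Since E = E° − (0.0592/n)·log Q, log Q = n(E° − E)/0.0592 = 6.182.
Balancing electrons gives 2 Cu+(aq) + Mg(s) → 2 Cu(s) + Mg2+(aq); thus Q = [Mg2+(aq)] / [Cu+(aq)]^2.
Substituting the known concentrations and solving, log [Cu+(aq)] = −3.137 and [Cu+(aq)] = 0.00073 M.

0.00073 M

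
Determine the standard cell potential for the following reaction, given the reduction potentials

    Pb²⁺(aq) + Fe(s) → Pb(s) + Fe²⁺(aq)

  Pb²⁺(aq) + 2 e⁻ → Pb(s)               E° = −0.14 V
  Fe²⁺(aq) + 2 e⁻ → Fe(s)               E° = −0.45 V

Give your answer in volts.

Pb²⁺(aq) gains electrons, so the Pb²⁺/Pb couple is the cathode; the Fe²⁺/Fe couple is the anode.
E°cell = E°(cathode) − E°(anode) = −0.14 − (−0.45) = +0.31 V.

+0.31 V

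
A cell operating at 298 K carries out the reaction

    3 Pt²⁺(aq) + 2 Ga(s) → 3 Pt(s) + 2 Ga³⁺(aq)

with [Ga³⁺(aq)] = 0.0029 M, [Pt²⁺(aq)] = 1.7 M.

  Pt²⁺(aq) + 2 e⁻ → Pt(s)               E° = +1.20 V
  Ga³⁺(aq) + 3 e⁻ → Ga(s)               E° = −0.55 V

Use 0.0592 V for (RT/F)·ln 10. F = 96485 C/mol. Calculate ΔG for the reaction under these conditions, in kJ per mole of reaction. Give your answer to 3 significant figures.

−1050 kJ/mol

With Pt²⁺/Pt reduced at the cathode, E°cell = +1.20 − (−0.55) = +1.75 V and n = 6.
Q = [Ga³⁺(aq)]^2 / [Pt²⁺(aq)]^3 = 1.71×10^−6, so log Q = −5.767 and E = +1.75 − (0.0592/6)(−5.767) = +1.8069 V.
ΔG = −nFE = −(6)(96485)(+1.8069) J/mol = −1050 kJ/mol.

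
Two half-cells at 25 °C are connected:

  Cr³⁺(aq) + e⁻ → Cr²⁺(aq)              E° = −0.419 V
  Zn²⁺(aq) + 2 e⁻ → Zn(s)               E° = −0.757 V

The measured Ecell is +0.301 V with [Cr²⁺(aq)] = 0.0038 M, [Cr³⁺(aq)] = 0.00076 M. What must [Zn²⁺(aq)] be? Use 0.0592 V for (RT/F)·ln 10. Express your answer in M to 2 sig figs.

0.71 M

With Cr³⁺/Cr²⁺ at the cathode and Zn²⁺/Zn at the anode, E°cell = −0.419 − (−0.757) = +0.338 V (n = 2).
From the Nernst equation, log Q = n(E° − E)/0.0592 = 2·(+0.338 − (+0.301))/0.0592 = 1.250.
Balancing electrons gives 2 Cr³⁺(aq) + Zn(s) → 2 Cr²⁺(aq) + Zn²⁺(aq); thus Q = ([Cr²⁺(aq)]^2·[Zn²⁺(aq)]) / [Cr³⁺(aq)]^2.
Isolating [Zn²⁺(aq)] in Q = 10^{1.250} yields log [Zn²⁺(aq)] = −0.148, i.e. 0.71 M.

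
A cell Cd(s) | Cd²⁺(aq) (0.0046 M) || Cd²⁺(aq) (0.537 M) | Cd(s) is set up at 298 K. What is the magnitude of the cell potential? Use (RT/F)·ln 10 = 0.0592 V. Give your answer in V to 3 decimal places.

For a concentration cell E°cell = 0, since both electrodes use the same couple.
The compartment with the higher Cd²⁺(aq) concentration (0.537 M) acts as the cathode; ions are reduced there and produced at the dilute (0.0046 M) anode.
With n = 2, Ecell = −(0.0592/2)·log([dilute]/[conc]) = −(0.0592/2)·log(0.0046/0.537) = +0.061 V.

0.061 V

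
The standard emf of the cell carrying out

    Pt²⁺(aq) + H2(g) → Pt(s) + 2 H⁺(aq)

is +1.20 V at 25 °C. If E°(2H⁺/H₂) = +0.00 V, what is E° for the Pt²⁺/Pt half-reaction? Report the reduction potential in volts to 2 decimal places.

+1.20 V

In the reaction as written the Pt²⁺/Pt couple is reduced (cathode) and 2H⁺/H₂ is oxidized (anode), so E°cell = E°(Pt²⁺/Pt) − E°(2H⁺/H₂).
E°(Pt²⁺/Pt) = E°cell + E°(anode) = +1.20 + (+0.00) = +1.20 V.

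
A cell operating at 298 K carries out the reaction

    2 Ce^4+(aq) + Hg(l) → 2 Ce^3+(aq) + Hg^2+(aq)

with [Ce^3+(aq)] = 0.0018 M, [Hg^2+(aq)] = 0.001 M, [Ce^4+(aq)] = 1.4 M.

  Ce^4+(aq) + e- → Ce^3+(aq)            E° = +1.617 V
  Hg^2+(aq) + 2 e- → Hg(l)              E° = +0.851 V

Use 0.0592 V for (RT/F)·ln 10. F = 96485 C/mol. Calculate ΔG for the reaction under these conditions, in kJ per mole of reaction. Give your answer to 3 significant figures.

E°cell = +1.617 − (+0.851) = +0.766 V; the balanced reaction transfers n = 2 electrons.
Here Q = ([Ce^3+(aq)]^2·[Hg^2+(aq)]) / [Ce^4+(aq)]^2 = 1.65×10^−9 (log Q = −8.782), giving E = +0.766 − (0.0592/2)·(−8.782) = +1.0259 V.
ΔG = −nFE = −(2)(96485)(+1.0259) J/mol = −198 kJ/mol.

−198 kJ/mol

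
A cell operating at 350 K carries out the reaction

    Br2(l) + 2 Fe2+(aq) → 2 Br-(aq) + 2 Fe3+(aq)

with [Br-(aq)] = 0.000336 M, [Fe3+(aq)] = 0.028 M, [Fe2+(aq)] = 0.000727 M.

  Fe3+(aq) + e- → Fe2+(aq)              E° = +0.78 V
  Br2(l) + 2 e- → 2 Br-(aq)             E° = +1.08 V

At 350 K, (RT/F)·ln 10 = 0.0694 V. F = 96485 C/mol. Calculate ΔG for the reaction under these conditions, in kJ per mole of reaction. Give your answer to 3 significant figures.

−83.2 kJ/mol

With Br₂/Br⁻ reduced at the cathode, E°cell = +1.08 − (+0.78) = +0.30 V and n = 2.
Q = ([Br-(aq)]^2·[Fe3+(aq)]^2) / [Fe2+(aq)]^2 = 0.000167, so log Q = −3.776 and E = +0.30 − (0.0694/2)(−3.776) = +0.4310 V.
ΔG = −nFE = −(2)(96485)(+0.4310) J/mol = −83.2 kJ/mol.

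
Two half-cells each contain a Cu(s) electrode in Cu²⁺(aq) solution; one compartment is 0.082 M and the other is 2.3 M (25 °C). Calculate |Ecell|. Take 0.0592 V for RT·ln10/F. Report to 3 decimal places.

0.043 V

For a concentration cell E°cell = 0, since both electrodes use the same couple.
The compartment with the higher Cu²⁺(aq) concentration (2.3 M) acts as the cathode; ions are reduced there and produced at the dilute (0.082 M) anode.
With n = 2, Ecell = −(0.0592/2)·log([dilute]/[conc]) = −(0.0592/2)·log(0.082/2.3) = +0.043 V.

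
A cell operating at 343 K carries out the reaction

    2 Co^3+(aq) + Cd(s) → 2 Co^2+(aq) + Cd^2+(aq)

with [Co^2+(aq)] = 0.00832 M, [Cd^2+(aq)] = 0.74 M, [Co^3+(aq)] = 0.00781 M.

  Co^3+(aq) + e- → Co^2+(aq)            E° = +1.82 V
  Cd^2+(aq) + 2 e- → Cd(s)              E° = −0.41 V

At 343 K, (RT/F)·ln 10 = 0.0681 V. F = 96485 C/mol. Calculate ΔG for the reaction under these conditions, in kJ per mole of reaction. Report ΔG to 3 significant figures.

With Co³⁺/Co²⁺ reduced at the cathode, E°cell = +1.82 − (−0.41) = +2.23 V and n = 2.
Here Q = ([Co^2+(aq)]^2·[Cd^2+(aq)]) / [Co^3+(aq)]^2 = 0.84 (log Q = −0.076), giving E = +2.23 − (0.0681/2)·(−0.076) = +2.2326 V.
Finally ΔG = −nFE = −(2)(96485 C/mol)(+2.2326 V) = −431 kJ/mol.

−431 kJ/mol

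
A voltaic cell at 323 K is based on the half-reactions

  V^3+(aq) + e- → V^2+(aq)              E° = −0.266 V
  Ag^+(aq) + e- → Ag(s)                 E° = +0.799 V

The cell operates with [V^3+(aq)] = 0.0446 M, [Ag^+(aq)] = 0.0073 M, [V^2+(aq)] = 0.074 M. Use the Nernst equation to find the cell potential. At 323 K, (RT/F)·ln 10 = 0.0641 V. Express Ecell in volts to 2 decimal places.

+0.94 V

The Ag⁺/Ag couple has the more positive E°, so it is the cathode; V³⁺/V²⁺ is the anode.
The standard potential is +0.799 − (−0.266) = +1.065 V and the balanced reaction transfers n = 1 electron.
For the overall reaction Ag^+(aq) + V^2+(aq) → Ag(s) + V^3+(aq), Q = [V^3+(aq)] / ([Ag^+(aq)]·[V^2+(aq)]) = 82.6, giving log Q = 1.917.
By the Nernst equation, E = +1.065 − (0.0641/1)·(1.917) = +0.94 V.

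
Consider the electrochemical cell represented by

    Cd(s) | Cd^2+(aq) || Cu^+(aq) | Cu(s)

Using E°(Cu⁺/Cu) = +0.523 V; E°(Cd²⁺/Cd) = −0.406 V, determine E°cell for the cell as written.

+0.929 V

By convention the left-hand electrode in cell notation is the anode (oxidation) and the right-hand electrode is the cathode (reduction).
E°cell = E°(right) − E°(left) = +0.523 − (−0.406) = +0.929 V.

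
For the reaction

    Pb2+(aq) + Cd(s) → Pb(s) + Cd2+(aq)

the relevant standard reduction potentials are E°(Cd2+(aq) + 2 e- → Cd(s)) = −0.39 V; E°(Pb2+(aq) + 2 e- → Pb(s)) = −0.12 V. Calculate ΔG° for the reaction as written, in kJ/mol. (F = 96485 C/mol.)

−52.1 kJ/mol

In the reaction as written Pb2+(aq) is reduced, so the Pb²⁺/Pb couple is the cathode and Cd²⁺/Cd is the anode.
E°cell = −0.12 − (−0.39) = +0.27 V; balancing electrons gives n = 2.
ΔG° = −nFE°cell = −(2)(96485)(+0.27) J/mol = −52.1 kJ/mol.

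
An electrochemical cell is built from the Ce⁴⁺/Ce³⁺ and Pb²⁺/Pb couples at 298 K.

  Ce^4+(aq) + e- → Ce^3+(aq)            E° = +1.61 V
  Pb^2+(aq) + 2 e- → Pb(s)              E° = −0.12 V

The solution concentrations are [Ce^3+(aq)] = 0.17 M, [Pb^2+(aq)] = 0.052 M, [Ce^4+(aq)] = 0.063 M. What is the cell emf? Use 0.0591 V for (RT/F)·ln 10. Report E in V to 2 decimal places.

+1.74 V

Since E°(Ce⁴⁺/Ce³⁺) > E°(Pb²⁺/Pb), Ce⁴⁺/Ce³⁺ serves as the cathode.
The standard potential is +1.61 − (−0.12) = +1.73 V and the balanced reaction transfers n = 2 electrons.
The balanced reaction is 2 Ce^4+(aq) + Pb(s) → 2 Ce^3+(aq) + Pb^2+(aq), so Q = ([Ce^3+(aq)]^2·[Pb^2+(aq)]) / [Ce^4+(aq)]^2 = 0.379 and log Q = −0.422.
E = E° − (0.0591/n)·log Q = +1.73 − (0.0591/2)(−0.422) = +1.74 V.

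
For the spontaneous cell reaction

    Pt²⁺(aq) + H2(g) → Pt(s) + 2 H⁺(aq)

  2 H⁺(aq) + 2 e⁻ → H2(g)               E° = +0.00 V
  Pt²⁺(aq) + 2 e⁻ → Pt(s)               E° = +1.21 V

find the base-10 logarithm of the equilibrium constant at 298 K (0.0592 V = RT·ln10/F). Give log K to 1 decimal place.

The Pt²⁺/Pt couple is reduced (cathode); E°cell = +1.21 − (+0.00) = +1.21 V with n = 2.
At equilibrium E = 0, so log K = nE°cell / 0.0592 = (2)(+1.21) / 0.0592 = 40.9.

log K = 40.9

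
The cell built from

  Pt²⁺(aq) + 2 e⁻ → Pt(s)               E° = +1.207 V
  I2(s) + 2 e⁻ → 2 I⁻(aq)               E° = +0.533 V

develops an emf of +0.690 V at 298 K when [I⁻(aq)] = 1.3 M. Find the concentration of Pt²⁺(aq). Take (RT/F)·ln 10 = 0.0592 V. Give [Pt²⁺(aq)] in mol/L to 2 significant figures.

2.1 M

With Pt²⁺/Pt at the cathode and I₂/I⁻ at the anode, E°cell = +1.207 − (+0.533) = +0.674 V (n = 2).
Since E = E° − (0.0592/n)·log Q, log Q = n(E° − E)/0.0592 = −0.541.
Balancing electrons gives Pt²⁺(aq) + 2 I⁻(aq) → Pt(s) + I2(s); thus Q = 1 / ([Pt²⁺(aq)]·[I⁻(aq)]^2).
Solving for the unknown gives log [Pt²⁺(aq)] = 0.313, so [Pt²⁺(aq)] ≈ 2.1 M.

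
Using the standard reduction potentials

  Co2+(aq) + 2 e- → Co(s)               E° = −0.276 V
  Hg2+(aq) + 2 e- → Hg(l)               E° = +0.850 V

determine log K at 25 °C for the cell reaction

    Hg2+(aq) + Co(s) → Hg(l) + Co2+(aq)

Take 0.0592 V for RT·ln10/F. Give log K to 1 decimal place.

The Hg²⁺/Hg couple is reduced (cathode); E°cell = +0.850 − (−0.276) = +1.126 V with n = 2.
At equilibrium E = 0, so log K = nE°cell / 0.0592 = (2)(+1.126) / 0.0592 = 38.0.

log K = 38.0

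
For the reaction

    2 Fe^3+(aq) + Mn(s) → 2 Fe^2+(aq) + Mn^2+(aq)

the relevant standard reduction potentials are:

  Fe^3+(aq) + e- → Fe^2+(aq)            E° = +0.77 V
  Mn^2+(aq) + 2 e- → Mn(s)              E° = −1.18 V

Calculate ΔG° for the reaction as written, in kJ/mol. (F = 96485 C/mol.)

−376 kJ/mol

In the reaction as written Fe^3+(aq) is reduced, so the Fe³⁺/Fe²⁺ couple is the cathode and Mn²⁺/Mn is the anode.
E°cell = +0.77 − (−1.18) = +1.95 V; balancing electrons gives n = 2.
ΔG° = −nFE°cell = −(2)(96485)(+1.95) J/mol = −376 kJ/mol.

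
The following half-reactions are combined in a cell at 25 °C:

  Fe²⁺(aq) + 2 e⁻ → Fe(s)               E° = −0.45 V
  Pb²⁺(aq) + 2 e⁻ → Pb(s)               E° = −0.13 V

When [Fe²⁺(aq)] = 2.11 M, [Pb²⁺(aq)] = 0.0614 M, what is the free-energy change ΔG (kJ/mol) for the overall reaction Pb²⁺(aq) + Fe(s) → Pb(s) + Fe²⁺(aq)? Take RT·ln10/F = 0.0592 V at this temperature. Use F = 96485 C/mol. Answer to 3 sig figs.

−53.0 kJ/mol

E°cell = −0.13 − (−0.45) = +0.32 V; the balanced reaction transfers n = 2 electrons.
The reaction quotient is [Fe²⁺(aq)] / [Pb²⁺(aq)] = 34.4; by Nernst, E = +0.32 − (0.0592/2)(1.536) = +0.2745 V.
Finally ΔG = −nFE = −(2)(96485 C/mol)(+0.2745 V) = −53.0 kJ/mol.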